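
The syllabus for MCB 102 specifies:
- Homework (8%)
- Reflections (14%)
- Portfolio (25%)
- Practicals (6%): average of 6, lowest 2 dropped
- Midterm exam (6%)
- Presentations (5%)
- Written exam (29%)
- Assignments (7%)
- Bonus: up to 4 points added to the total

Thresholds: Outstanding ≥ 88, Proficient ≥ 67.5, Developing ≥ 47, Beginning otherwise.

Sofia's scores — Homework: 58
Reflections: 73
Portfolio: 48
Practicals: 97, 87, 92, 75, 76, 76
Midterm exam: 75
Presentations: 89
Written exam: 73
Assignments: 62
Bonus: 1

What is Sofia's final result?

Practicals: drop 75, 76 → average of remaining 4 = 352/4 = 88
Weighted total:
  Homework 58 × 0.08 = 4.64
  Reflections 73 × 0.14 = 10.22
  Portfolio 48 × 0.25 = 12
  Practicals 88 × 0.06 = 5.28
  Midterm exam 75 × 0.06 = 4.5
  Presentations 89 × 0.05 = 4.45
  Written exam 73 × 0.29 = 21.17
  Assignments 62 × 0.07 = 4.34
Sum = 66.6
Bonus: 66.6 + 1 = 67.6
67.6 is ≥ 67.5 and < 88 → Proficient

Proficient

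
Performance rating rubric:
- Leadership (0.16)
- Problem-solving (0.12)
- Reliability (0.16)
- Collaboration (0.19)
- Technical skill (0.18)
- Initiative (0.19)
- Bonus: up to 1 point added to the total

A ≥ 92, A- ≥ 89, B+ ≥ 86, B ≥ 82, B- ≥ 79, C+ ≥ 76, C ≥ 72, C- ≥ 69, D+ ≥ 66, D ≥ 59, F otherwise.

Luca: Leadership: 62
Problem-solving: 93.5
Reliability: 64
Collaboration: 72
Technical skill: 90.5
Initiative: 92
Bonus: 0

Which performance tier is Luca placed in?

C+

Weighted total:
  Leadership 62 × 0.16 = 9.92
  Problem-solving 93.5 × 0.12 = 11.22
  Reliability 64 × 0.16 = 10.24
  Collaboration 72 × 0.19 = 13.68
  Technical skill 90.5 × 0.18 = 16.29
  Initiative 92 × 0.19 = 17.48
Sum = 78.83
Bonus: 78.83 + 0 = 78.83
78.83 is ≥ 76 and < 79 → C+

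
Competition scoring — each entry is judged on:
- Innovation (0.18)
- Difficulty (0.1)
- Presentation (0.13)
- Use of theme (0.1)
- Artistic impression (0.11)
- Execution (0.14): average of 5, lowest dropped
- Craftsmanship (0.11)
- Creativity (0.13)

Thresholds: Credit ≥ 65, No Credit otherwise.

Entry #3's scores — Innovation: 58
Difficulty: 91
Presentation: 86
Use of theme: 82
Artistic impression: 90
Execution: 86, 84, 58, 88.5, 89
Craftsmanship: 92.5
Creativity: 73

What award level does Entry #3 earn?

Credit

Execution: drop 58 → average of remaining 4 = 347.5/4 = 86.875
Weighted total:
  Innovation 58 × 0.18 = 10.44
  Difficulty 91 × 0.1 = 9.1
  Presentation 86 × 0.13 = 11.18
  Use of theme 82 × 0.1 = 8.2
  Artistic impression 90 × 0.11 = 9.9
  Execution 86.875 × 0.14 = 12.1625
  Craftsmanship 92.5 × 0.11 = 10.175
  Creativity 73 × 0.13 = 9.49
Sum = 80.6475
80.6475 ≥ 65 → Credit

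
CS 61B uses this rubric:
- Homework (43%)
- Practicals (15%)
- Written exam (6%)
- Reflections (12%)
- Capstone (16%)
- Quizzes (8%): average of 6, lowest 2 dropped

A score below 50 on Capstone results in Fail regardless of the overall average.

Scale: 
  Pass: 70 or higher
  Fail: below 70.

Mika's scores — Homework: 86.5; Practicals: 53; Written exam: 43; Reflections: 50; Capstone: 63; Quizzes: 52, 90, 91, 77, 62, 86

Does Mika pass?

Quizzes: drop 52, 62 → average of remaining 4 = 344/4 = 86
Capstone score 63 ≥ 50: minimum met.
Weighted total:
  Homework 86.5 × 0.43 = 37.195
  Practicals 53 × 0.15 = 7.95
  Written exam 43 × 0.06 = 2.58
  Reflections 50 × 0.12 = 6
  Capstone 63 × 0.16 = 10.08
  Quizzes 86 × 0.08 = 6.88
Sum = 70.685
70.685 ≥ 70 → Pass

Pass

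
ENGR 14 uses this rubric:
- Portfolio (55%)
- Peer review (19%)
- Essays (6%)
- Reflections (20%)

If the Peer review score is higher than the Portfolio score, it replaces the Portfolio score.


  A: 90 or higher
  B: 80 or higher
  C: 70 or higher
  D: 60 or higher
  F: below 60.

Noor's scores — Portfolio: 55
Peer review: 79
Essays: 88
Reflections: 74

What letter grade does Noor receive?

Peer review (79) > Portfolio (55), so Portfolio counts as 79.
Weighted total:
  Portfolio 79 × 0.55 = 43.45
  Peer review 79 × 0.19 = 15.01
  Essays 88 × 0.06 = 5.28
  Reflections 74 × 0.2 = 14.8
Sum = 78.54
78.54 is ≥ 70 and < 80 → C

C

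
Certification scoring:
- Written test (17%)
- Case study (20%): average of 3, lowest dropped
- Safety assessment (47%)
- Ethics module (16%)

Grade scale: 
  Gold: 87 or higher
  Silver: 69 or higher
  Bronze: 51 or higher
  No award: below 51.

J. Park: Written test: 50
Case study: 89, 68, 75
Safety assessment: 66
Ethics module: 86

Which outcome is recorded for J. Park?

Case study: drop 68 → average of remaining 2 = 164/2 = 82
Weighted total:
  Written test 50 × 0.17 = 8.5
  Case study 82 × 0.2 = 16.4
  Safety assessment 66 × 0.47 = 31.02
  Ethics module 86 × 0.16 = 13.76
Sum = 69.68
69.68 is ≥ 69 and < 87 → Silver

Silver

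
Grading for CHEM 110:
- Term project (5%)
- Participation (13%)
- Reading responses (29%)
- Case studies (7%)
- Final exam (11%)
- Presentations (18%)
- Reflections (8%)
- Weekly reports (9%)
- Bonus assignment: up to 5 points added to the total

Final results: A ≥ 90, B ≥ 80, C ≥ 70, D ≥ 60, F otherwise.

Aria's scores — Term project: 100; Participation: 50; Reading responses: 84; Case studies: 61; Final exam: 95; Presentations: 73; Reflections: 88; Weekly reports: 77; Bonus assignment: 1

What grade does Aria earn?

Weighted total:
  Term project 100 × 0.05 = 5
  Participation 50 × 0.13 = 6.5
  Reading responses 84 × 0.29 = 24.36
  Case studies 61 × 0.07 = 4.27
  Final exam 95 × 0.11 = 10.45
  Presentations 73 × 0.18 = 13.14
  Reflections 88 × 0.08 = 7.04
  Weekly reports 77 × 0.09 = 6.93
Sum = 77.69
Bonus assignment: 77.69 + 1 = 78.69
78.69 is ≥ 70 and < 80 → C

C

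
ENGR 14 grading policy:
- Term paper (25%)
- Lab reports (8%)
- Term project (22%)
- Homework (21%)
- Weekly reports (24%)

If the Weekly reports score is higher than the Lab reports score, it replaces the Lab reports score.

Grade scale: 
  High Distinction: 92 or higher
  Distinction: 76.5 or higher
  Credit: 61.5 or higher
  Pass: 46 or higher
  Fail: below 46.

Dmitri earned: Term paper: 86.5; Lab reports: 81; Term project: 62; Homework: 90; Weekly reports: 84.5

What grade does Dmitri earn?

Distinction

Weekly reports (84.5) > Lab reports (81), so Lab reports counts as 84.5.
Weighted total:
  Term paper 86.5 × 0.25 = 21.625
  Lab reports 84.5 × 0.08 = 6.76
  Term project 62 × 0.22 = 13.64
  Homework 90 × 0.21 = 18.9
  Weekly reports 84.5 × 0.24 = 20.28
Sum = 81.205
81.205 is ≥ 76.5 and < 92 → Distinction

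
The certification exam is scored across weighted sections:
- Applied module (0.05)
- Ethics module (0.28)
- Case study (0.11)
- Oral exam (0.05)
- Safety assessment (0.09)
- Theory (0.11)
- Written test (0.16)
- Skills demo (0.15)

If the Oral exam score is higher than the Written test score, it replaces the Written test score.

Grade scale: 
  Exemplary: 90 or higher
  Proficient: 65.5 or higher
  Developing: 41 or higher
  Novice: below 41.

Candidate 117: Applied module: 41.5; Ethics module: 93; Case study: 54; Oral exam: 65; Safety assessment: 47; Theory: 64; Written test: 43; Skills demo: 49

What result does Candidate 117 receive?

Oral exam (65) > Written test (43), so Written test counts as 65.
Weighted total:
  Applied module 41.5 × 0.05 = 2.075
  Ethics module 93 × 0.28 = 26.04
  Case study 54 × 0.11 = 5.94
  Oral exam 65 × 0.05 = 3.25
  Safety assessment 47 × 0.09 = 4.23
  Theory 64 × 0.11 = 7.04
  Written test 65 × 0.16 = 10.4
  Skills demo 49 × 0.15 = 7.35
Sum = 66.325
66.325 is ≥ 65.5 and < 90 → Proficient

Proficient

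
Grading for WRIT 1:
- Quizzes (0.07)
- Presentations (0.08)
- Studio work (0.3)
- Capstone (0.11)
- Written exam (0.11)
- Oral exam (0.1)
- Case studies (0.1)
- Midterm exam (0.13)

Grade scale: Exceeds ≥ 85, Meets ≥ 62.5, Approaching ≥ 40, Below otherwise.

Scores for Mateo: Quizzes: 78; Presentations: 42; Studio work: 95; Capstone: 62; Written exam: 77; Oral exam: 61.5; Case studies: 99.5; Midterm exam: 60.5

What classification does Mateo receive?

Meets

Weighted total:
  Quizzes 78 × 0.07 = 5.46
  Presentations 42 × 0.08 = 3.36
  Studio work 95 × 0.3 = 28.5
  Capstone 62 × 0.11 = 6.82
  Written exam 77 × 0.11 = 8.47
  Oral exam 61.5 × 0.1 = 6.15
  Case studies 99.5 × 0.1 = 9.95
  Midterm exam 60.5 × 0.13 = 7.865
Sum = 76.575
76.575 is ≥ 62.5 and < 85 → Meets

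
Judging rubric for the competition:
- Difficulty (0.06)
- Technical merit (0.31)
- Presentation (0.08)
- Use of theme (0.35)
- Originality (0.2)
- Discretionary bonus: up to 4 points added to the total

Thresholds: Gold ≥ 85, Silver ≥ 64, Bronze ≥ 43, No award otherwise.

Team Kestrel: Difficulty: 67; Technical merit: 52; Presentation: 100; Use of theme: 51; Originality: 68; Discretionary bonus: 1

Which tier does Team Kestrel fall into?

Weighted total:
  Difficulty 67 × 0.06 = 4.02
  Technical merit 52 × 0.31 = 16.12
  Presentation 100 × 0.08 = 8
  Use of theme 51 × 0.35 = 17.85
  Originality 68 × 0.2 = 13.6
Sum = 59.59
Discretionary bonus: 59.59 + 1 = 60.59
60.59 is ≥ 43 and < 64 → Bronze

Bronze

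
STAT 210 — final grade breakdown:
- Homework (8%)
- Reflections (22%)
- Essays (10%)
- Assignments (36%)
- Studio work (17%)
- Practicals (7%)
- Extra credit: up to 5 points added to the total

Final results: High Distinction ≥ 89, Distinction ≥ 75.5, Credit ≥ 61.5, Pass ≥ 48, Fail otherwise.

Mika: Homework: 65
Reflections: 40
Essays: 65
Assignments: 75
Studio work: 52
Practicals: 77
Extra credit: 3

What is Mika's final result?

Weighted total:
  Homework 65 × 0.08 = 5.2
  Reflections 40 × 0.22 = 8.8
  Essays 65 × 0.1 = 6.5
  Assignments 75 × 0.36 = 27
  Studio work 52 × 0.17 = 8.84
  Practicals 77 × 0.07 = 5.39
Sum = 61.73
Extra credit: 61.73 + 3 = 64.73
64.73 is ≥ 61.5 and < 75.5 → Credit

Credit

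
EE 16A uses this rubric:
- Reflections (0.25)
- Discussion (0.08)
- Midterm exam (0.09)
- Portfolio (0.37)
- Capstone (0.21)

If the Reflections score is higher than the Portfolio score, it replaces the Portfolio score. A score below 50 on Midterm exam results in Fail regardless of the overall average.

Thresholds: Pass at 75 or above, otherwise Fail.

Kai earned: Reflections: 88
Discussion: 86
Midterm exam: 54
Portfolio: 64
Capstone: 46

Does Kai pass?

Reflections (88) > Portfolio (64), so Portfolio counts as 88.
Midterm exam score 54 ≥ 50: minimum met.
Weighted total:
  Reflections 88 × 0.25 = 22
  Discussion 86 × 0.08 = 6.88
  Midterm exam 54 × 0.09 = 4.86
  Portfolio 88 × 0.37 = 32.56
  Capstone 46 × 0.21 = 9.66
Sum = 75.96
75.96 ≥ 75 → Pass

Pass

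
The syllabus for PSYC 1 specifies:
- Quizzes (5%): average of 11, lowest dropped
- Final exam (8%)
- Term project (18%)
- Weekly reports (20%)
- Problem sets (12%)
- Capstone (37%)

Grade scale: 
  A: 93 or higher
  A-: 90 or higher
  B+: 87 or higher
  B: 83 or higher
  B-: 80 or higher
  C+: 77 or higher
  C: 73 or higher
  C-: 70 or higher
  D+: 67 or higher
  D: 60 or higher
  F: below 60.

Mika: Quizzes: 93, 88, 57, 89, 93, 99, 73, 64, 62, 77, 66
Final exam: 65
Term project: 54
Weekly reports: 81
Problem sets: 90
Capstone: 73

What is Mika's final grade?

C-

Quizzes: drop 57 → average of remaining 10 = 804/10 = 80.4
Weighted total:
  Quizzes 80.4 × 0.05 = 4.02
  Final exam 65 × 0.08 = 5.2
  Term project 54 × 0.18 = 9.72
  Weekly reports 81 × 0.2 = 16.2
  Problem sets 90 × 0.12 = 10.8
  Capstone 73 × 0.37 = 27.01
Sum = 72.95
72.95 is ≥ 70 and < 73 → C-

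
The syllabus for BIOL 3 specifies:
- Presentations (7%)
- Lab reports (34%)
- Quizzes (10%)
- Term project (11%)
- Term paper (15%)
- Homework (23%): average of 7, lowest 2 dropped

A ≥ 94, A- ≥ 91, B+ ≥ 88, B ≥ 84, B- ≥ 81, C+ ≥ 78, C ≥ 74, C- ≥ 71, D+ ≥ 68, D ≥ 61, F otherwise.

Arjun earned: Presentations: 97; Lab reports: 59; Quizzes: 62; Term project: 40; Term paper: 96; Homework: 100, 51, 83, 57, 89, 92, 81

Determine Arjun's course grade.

Homework: drop 51, 57 → average of remaining 5 = 445/5 = 89
Weighted total:
  Presentations 97 × 0.07 = 6.79
  Lab reports 59 × 0.34 = 20.06
  Quizzes 62 × 0.1 = 6.2
  Term project 40 × 0.11 = 4.4
  Term paper 96 × 0.15 = 14.4
  Homework 89 × 0.23 = 20.47
Sum = 72.32
72.32 is ≥ 71 and < 74 → C-

C-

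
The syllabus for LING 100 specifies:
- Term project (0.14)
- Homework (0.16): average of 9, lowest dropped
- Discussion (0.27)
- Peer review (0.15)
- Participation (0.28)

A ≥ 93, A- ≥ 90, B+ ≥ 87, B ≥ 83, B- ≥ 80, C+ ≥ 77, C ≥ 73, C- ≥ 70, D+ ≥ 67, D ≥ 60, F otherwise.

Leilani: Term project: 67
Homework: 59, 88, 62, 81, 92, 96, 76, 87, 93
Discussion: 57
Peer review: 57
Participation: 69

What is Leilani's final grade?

Homework: drop 59 → average of remaining 8 = 675/8 = 84.375
Weighted total:
  Term project 67 × 0.14 = 9.38
  Homework 84.375 × 0.16 = 13.5
  Discussion 57 × 0.27 = 15.39
  Peer review 57 × 0.15 = 8.55
  Participation 69 × 0.28 = 19.32
Sum = 66.14
66.14 is ≥ 60 and < 67 → D

D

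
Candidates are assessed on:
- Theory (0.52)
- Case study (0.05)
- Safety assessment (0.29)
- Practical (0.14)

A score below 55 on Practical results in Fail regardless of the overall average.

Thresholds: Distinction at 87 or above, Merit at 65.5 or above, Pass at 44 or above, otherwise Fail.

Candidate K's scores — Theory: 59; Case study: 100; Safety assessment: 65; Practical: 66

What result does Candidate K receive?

Practical score 66 ≥ 55: minimum met.
Weighted total:
  Theory 59 × 0.52 = 30.68
  Case study 100 × 0.05 = 5
  Safety assessment 65 × 0.29 = 18.85
  Practical 66 × 0.14 = 9.24
Sum = 63.77
63.77 is ≥ 44 and < 65.5 → Pass

Pass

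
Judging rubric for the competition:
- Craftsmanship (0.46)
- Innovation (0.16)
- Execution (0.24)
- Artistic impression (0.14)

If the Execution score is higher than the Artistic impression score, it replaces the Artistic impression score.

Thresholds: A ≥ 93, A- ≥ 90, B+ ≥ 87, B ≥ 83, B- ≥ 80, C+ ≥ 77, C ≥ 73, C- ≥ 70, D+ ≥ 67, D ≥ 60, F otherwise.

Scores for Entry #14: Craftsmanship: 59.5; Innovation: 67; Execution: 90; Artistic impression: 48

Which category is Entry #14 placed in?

C-

Execution (90) > Artistic impression (48), so Artistic impression counts as 90.
Weighted total:
  Craftsmanship 59.5 × 0.46 = 27.37
  Innovation 67 × 0.16 = 10.72
  Execution 90 × 0.24 = 21.6
  Artistic impression 90 × 0.14 = 12.6
Sum = 72.29
72.29 is ≥ 70 and < 73 → C-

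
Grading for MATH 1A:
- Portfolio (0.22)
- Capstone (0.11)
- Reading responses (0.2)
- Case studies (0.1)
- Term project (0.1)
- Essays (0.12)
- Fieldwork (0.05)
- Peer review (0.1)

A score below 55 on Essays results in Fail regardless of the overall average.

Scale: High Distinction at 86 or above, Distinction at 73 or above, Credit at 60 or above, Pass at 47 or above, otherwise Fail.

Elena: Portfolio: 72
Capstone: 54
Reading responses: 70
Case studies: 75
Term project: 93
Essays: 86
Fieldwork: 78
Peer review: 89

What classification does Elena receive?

Distinction

Essays score 86 ≥ 55: minimum met.
Weighted total:
  Portfolio 72 × 0.22 = 15.84
  Capstone 54 × 0.11 = 5.94
  Reading responses 70 × 0.2 = 14
  Case studies 75 × 0.1 = 7.5
  Term project 93 × 0.1 = 9.3
  Essays 86 × 0.12 = 10.32
  Fieldwork 78 × 0.05 = 3.9
  Peer review 89 × 0.1 = 8.9
Sum = 75.7
75.7 is ≥ 73 and < 86 → Distinction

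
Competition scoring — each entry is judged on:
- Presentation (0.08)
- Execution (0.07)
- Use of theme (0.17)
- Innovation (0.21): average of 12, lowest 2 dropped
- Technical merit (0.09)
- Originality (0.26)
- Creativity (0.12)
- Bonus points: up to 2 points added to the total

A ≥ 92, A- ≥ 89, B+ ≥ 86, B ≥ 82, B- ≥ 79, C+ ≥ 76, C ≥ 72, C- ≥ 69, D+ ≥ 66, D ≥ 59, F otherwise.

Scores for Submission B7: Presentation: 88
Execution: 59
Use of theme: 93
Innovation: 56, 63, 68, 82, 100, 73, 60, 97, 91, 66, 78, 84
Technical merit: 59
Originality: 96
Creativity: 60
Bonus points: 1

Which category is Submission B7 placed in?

Innovation: drop 56, 60 → average of remaining 10 = 802/10 = 80.2
Weighted total:
  Presentation 88 × 0.08 = 7.04
  Execution 59 × 0.07 = 4.13
  Use of theme 93 × 0.17 = 15.81
  Innovation 80.2 × 0.21 = 16.842
  Technical merit 59 × 0.09 = 5.31
  Originality 96 × 0.26 = 24.96
  Creativity 60 × 0.12 = 7.2
Sum = 81.292
Bonus points: 81.292 + 1 = 82.292
82.292 is ≥ 82 and < 86 → B

B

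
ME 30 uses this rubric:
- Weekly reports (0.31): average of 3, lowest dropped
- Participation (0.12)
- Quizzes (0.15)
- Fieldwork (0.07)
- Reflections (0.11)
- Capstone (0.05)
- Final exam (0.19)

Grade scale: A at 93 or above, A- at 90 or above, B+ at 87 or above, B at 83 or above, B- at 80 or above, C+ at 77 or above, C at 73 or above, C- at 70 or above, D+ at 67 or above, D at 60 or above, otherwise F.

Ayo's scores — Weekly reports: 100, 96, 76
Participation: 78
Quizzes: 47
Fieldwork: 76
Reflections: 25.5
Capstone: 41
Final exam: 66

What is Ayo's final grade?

Weekly reports: drop 76 → average of remaining 2 = 196/2 = 98
Weighted total:
  Weekly reports 98 × 0.31 = 30.38
  Participation 78 × 0.12 = 9.36
  Quizzes 47 × 0.15 = 7.05
  Fieldwork 76 × 0.07 = 5.32
  Reflections 25.5 × 0.11 = 2.805
  Capstone 41 × 0.05 = 2.05
  Final exam 66 × 0.19 = 12.54
Sum = 69.505
69.505 is ≥ 67 and < 70 → D+

D+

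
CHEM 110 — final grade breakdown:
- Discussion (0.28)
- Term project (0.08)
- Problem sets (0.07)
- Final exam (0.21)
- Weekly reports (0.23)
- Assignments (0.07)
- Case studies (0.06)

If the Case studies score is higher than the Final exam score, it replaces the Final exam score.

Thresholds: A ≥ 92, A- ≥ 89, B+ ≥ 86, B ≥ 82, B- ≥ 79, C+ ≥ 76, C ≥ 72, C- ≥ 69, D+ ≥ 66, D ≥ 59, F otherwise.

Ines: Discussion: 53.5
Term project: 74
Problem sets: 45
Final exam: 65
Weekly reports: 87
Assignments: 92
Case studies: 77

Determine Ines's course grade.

C-

Case studies (77) > Final exam (65), so Final exam counts as 77.
Weighted total:
  Discussion 53.5 × 0.28 = 14.98
  Term project 74 × 0.08 = 5.92
  Problem sets 45 × 0.07 = 3.15
  Final exam 77 × 0.21 = 16.17
  Weekly reports 87 × 0.23 = 20.01
  Assignments 92 × 0.07 = 6.44
  Case studies 77 × 0.06 = 4.62
Sum = 71.29
71.29 is ≥ 69 and < 72 → C-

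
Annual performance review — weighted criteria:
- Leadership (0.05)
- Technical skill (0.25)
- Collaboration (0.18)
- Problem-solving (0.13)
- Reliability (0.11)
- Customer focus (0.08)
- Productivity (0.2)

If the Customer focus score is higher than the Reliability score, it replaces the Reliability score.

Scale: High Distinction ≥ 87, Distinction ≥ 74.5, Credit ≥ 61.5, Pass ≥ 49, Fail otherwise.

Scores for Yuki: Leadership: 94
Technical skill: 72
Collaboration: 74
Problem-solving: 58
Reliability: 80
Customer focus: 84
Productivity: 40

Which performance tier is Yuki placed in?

Credit

Customer focus (84) > Reliability (80), so Reliability counts as 84.
Weighted total:
  Leadership 94 × 0.05 = 4.7
  Technical skill 72 × 0.25 = 18
  Collaboration 74 × 0.18 = 13.32
  Problem-solving 58 × 0.13 = 7.54
  Reliability 84 × 0.11 = 9.24
  Customer focus 84 × 0.08 = 6.72
  Productivity 40 × 0.2 = 8
Sum = 67.52
67.52 is ≥ 61.5 and < 74.5 → Credit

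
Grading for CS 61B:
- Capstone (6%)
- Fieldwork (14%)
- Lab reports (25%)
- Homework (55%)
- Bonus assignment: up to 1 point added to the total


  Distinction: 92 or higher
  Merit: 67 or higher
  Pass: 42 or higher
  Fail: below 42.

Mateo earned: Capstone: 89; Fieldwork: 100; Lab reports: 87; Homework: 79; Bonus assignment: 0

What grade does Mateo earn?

Merit

Weighted total:
  Capstone 89 × 0.06 = 5.34
  Fieldwork 100 × 0.14 = 14
  Lab reports 87 × 0.25 = 21.75
  Homework 79 × 0.55 = 43.45
Sum = 84.54
Bonus assignment: 84.54 + 0 = 84.54
84.54 is ≥ 67 and < 92 → Merit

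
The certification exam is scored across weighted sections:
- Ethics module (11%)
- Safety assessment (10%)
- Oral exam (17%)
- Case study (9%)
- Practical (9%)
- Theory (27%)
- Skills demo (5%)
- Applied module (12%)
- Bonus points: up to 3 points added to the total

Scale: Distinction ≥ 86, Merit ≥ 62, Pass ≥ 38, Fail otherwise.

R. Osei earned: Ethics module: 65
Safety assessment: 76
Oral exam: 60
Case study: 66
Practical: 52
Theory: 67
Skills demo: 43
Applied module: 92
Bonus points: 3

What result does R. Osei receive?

Weighted total:
  Ethics module 65 × 0.11 = 7.15
  Safety assessment 76 × 0.1 = 7.6
  Oral exam 60 × 0.17 = 10.2
  Case study 66 × 0.09 = 5.94
  Practical 52 × 0.09 = 4.68
  Theory 67 × 0.27 = 18.09
  Skills demo 43 × 0.05 = 2.15
  Applied module 92 × 0.12 = 11.04
Sum = 66.85
Bonus points: 66.85 + 3 = 69.85
69.85 is ≥ 62 and < 86 → Merit

Merit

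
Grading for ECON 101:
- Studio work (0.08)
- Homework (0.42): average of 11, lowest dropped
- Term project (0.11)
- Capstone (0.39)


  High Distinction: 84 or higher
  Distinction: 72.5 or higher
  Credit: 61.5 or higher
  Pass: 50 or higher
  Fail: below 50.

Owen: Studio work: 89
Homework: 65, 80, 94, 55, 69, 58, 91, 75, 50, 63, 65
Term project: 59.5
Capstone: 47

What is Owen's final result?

Credit

Homework: drop 50 → average of remaining 10 = 715/10 = 71.5
Weighted total:
  Studio work 89 × 0.08 = 7.12
  Homework 71.5 × 0.42 = 30.03
  Term project 59.5 × 0.11 = 6.545
  Capstone 47 × 0.39 = 18.33
Sum = 62.025
62.025 is ≥ 61.5 and < 72.5 → Credit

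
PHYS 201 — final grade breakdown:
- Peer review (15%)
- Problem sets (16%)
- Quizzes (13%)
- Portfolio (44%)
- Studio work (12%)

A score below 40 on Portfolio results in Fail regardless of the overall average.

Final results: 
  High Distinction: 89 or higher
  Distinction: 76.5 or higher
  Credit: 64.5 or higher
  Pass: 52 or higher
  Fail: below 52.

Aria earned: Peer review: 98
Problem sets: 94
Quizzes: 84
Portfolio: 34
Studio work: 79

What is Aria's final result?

Portfolio score 34 < 40: minimum not met.
Weighted total:
  Peer review 98 × 0.15 = 14.7
  Problem sets 94 × 0.16 = 15.04
  Quizzes 84 × 0.13 = 10.92
  Portfolio 34 × 0.44 = 14.96
  Studio work 79 × 0.12 = 9.48
Sum = 65.1
Because the Portfolio minimum was not met, the result is Fail.

Fail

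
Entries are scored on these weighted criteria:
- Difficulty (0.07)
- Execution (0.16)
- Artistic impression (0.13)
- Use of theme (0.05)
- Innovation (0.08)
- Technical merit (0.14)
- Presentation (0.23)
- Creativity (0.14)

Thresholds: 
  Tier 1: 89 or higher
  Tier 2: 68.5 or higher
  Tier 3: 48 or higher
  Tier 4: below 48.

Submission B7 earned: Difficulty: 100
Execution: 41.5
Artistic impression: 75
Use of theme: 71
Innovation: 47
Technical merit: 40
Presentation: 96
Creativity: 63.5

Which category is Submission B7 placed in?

Tier 3

Weighted total:
  Difficulty 100 × 0.07 = 7
  Execution 41.5 × 0.16 = 6.64
  Artistic impression 75 × 0.13 = 9.75
  Use of theme 71 × 0.05 = 3.55
  Innovation 47 × 0.08 = 3.76
  Technical merit 40 × 0.14 = 5.6
  Presentation 96 × 0.23 = 22.08
  Creativity 63.5 × 0.14 = 8.89
Sum = 67.27
67.27 is ≥ 48 and < 68.5 → Tier 3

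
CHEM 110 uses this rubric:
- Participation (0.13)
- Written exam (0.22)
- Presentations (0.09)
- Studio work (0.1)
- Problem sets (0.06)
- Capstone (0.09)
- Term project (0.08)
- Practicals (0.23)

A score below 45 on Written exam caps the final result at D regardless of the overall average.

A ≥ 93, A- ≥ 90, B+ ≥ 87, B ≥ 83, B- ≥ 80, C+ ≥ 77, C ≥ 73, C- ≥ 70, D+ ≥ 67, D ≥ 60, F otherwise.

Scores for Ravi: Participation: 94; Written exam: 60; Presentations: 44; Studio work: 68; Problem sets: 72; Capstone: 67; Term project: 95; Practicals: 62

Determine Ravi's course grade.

D+

Written exam score 60 ≥ 45: minimum met.
Weighted total:
  Participation 94 × 0.13 = 12.22
  Written exam 60 × 0.22 = 13.2
  Presentations 44 × 0.09 = 3.96
  Studio work 68 × 0.1 = 6.8
  Problem sets 72 × 0.06 = 4.32
  Capstone 67 × 0.09 = 6.03
  Term project 95 × 0.08 = 7.6
  Practicals 62 × 0.23 = 14.26
Sum = 68.39
68.39 is ≥ 67 and < 70 → D+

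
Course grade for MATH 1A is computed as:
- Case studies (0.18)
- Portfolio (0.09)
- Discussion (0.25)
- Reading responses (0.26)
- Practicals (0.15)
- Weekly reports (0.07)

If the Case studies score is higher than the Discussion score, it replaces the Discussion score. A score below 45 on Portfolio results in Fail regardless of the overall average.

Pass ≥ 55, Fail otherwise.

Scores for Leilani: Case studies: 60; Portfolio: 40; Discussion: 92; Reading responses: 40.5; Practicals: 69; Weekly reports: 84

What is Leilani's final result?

Fail

Case studies (60) ≤ Discussion (92), so Discussion stays at 92.
Portfolio score 40 < 45: minimum not met.
Weighted total:
  Case studies 60 × 0.18 = 10.8
  Portfolio 40 × 0.09 = 3.6
  Discussion 92 × 0.25 = 23
  Reading responses 40.5 × 0.26 = 10.53
  Practicals 69 × 0.15 = 10.35
  Weekly reports 84 × 0.07 = 5.88
Sum = 64.16
Because the Portfolio minimum was not met, the result is Fail.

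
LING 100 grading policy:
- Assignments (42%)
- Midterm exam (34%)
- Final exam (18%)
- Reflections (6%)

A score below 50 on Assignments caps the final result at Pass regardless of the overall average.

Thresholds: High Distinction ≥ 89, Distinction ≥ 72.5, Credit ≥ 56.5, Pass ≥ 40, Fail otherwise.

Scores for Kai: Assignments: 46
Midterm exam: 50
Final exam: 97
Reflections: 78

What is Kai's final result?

Pass

Assignments score 46 < 50: minimum not met.
Weighted total:
  Assignments 46 × 0.42 = 19.32
  Midterm exam 50 × 0.34 = 17
  Final exam 97 × 0.18 = 17.46
  Reflections 78 × 0.06 = 4.68
Sum = 58.46
58.46 would be Credit; cap at Pass applies → Pass.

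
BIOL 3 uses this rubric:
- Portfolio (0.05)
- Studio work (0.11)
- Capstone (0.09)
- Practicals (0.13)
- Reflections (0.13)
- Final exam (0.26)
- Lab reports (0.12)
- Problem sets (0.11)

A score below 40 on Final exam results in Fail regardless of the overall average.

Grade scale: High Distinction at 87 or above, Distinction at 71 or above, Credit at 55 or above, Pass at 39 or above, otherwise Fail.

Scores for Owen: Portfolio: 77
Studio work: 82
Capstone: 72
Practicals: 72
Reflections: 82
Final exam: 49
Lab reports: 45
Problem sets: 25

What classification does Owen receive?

Final exam score 49 ≥ 40: minimum met.
Weighted total:
  Portfolio 77 × 0.05 = 3.85
  Studio work 82 × 0.11 = 9.02
  Capstone 72 × 0.09 = 6.48
  Practicals 72 × 0.13 = 9.36
  Reflections 82 × 0.13 = 10.66
  Final exam 49 × 0.26 = 12.74
  Lab reports 45 × 0.12 = 5.4
  Problem sets 25 × 0.11 = 2.75
Sum = 60.26
60.26 is ≥ 55 and < 71 → Credit

Credit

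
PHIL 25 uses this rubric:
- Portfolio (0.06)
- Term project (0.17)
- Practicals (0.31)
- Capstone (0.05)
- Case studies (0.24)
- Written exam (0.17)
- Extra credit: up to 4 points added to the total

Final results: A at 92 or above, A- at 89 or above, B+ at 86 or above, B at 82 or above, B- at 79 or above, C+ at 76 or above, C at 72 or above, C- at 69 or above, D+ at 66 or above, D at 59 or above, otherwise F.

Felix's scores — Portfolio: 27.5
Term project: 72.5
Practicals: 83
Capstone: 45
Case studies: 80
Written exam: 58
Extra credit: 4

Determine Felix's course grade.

C

Weighted total:
  Portfolio 27.5 × 0.06 = 1.65
  Term project 72.5 × 0.17 = 12.325
  Practicals 83 × 0.31 = 25.73
  Capstone 45 × 0.05 = 2.25
  Case studies 80 × 0.24 = 19.2
  Written exam 58 × 0.17 = 9.86
Sum = 71.015
Extra credit: 71.015 + 4 = 75.015
75.015 is ≥ 72 and < 76 → C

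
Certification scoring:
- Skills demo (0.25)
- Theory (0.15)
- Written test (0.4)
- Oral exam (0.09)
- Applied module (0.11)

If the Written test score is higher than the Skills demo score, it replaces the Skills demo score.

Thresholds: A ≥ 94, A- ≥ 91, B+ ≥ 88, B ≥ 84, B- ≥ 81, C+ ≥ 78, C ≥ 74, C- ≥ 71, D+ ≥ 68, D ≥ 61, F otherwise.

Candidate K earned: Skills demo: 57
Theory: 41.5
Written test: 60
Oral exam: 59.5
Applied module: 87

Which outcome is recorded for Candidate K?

Written test (60) > Skills demo (57), so Skills demo counts as 60.
Weighted total:
  Skills demo 60 × 0.25 = 15
  Theory 41.5 × 0.15 = 6.225
  Written test 60 × 0.4 = 24
  Oral exam 59.5 × 0.09 = 5.355
  Applied module 87 × 0.11 = 9.57
Sum = 60.15
60.15 < 61 → F

F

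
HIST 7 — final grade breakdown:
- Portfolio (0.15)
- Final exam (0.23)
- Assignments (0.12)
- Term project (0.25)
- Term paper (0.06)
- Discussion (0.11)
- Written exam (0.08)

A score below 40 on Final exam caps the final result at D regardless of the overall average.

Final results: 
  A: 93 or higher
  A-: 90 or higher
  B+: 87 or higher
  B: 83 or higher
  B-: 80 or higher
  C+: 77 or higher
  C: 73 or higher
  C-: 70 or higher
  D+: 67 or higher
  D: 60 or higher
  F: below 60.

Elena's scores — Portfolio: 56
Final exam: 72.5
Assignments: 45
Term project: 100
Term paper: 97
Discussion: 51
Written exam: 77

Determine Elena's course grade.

Final exam score 72.5 ≥ 40: minimum met.
Weighted total:
  Portfolio 56 × 0.15 = 8.4
  Final exam 72.5 × 0.23 = 16.675
  Assignments 45 × 0.12 = 5.4
  Term project 100 × 0.25 = 25
  Term paper 97 × 0.06 = 5.82
  Discussion 51 × 0.11 = 5.61
  Written exam 77 × 0.08 = 6.16
Sum = 73.065
73.065 is ≥ 73 and < 77 → C

C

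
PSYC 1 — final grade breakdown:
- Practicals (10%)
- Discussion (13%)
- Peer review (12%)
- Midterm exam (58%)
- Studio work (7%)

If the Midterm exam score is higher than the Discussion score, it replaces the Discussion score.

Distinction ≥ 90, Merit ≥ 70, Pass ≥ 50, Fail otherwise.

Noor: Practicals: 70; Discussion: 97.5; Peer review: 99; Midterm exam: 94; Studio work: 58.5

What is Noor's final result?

Midterm exam (94) ≤ Discussion (97.5), so Discussion stays at 97.5.
Weighted total:
  Practicals 70 × 0.1 = 7
  Discussion 97.5 × 0.13 = 12.675
  Peer review 99 × 0.12 = 11.88
  Midterm exam 94 × 0.58 = 54.52
  Studio work 58.5 × 0.07 = 4.095
Sum = 90.17
90.17 ≥ 90 → Distinction

Distinction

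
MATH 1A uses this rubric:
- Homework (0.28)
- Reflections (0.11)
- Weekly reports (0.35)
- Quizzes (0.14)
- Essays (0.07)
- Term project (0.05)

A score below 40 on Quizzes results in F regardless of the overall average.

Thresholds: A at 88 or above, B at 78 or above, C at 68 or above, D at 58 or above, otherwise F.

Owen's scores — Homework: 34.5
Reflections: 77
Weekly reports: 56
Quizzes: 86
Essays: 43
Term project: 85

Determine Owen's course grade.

F

Quizzes score 86 ≥ 40: minimum met.
Weighted total:
  Homework 34.5 × 0.28 = 9.66
  Reflections 77 × 0.11 = 8.47
  Weekly reports 56 × 0.35 = 19.6
  Quizzes 86 × 0.14 = 12.04
  Essays 43 × 0.07 = 3.01
  Term project 85 × 0.05 = 4.25
Sum = 57.03
57.03 < 58 → F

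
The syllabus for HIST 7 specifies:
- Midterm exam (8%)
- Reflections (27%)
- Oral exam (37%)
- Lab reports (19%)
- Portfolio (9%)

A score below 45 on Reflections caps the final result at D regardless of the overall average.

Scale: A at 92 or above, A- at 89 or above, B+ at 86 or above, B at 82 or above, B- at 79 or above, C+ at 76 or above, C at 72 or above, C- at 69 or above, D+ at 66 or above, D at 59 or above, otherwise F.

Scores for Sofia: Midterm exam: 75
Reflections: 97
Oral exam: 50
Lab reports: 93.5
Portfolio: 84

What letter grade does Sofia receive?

C+

Reflections score 97 ≥ 45: minimum met.
Weighted total:
  Midterm exam 75 × 0.08 = 6
  Reflections 97 × 0.27 = 26.19
  Oral exam 50 × 0.37 = 18.5
  Lab reports 93.5 × 0.19 = 17.765
  Portfolio 84 × 0.09 = 7.56
Sum = 76.015
76.015 is ≥ 76 and < 79 → C+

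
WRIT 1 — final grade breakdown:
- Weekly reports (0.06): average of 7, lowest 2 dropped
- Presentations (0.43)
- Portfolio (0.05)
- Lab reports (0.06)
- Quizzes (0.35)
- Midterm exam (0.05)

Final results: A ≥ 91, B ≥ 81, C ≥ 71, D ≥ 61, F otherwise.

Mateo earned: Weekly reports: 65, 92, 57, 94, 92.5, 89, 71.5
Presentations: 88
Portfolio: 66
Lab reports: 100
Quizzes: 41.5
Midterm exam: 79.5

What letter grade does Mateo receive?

D

Weekly reports: drop 57, 65 → average of remaining 5 = 439/5 = 87.8
Weighted total:
  Weekly reports 87.8 × 0.06 = 5.268
  Presentations 88 × 0.43 = 37.84
  Portfolio 66 × 0.05 = 3.3
  Lab reports 100 × 0.06 = 6
  Quizzes 41.5 × 0.35 = 14.525
  Midterm exam 79.5 × 0.05 = 3.975
Sum = 70.908
70.908 is ≥ 61 and < 71 → D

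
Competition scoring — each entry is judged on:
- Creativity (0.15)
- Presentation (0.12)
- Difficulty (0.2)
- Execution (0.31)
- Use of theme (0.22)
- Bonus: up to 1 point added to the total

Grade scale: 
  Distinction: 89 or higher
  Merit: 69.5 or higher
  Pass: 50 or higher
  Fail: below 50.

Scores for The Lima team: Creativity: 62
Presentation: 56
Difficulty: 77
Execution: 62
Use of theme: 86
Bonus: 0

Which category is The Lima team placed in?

Merit

Weighted total:
  Creativity 62 × 0.15 = 9.3
  Presentation 56 × 0.12 = 6.72
  Difficulty 77 × 0.2 = 15.4
  Execution 62 × 0.31 = 19.22
  Use of theme 86 × 0.22 = 18.92
Sum = 69.56
Bonus: 69.56 + 0 = 69.56
69.56 is ≥ 69.5 and < 89 → Merit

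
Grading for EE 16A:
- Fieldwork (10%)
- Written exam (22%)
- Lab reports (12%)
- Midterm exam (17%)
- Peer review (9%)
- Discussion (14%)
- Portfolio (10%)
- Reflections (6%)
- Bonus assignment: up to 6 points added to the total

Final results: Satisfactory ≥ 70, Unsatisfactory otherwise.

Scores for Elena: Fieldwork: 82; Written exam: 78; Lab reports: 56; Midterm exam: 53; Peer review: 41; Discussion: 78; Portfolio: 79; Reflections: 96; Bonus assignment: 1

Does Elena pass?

Satisfactory

Weighted total:
  Fieldwork 82 × 0.1 = 8.2
  Written exam 78 × 0.22 = 17.16
  Lab reports 56 × 0.12 = 6.72
  Midterm exam 53 × 0.17 = 9.01
  Peer review 41 × 0.09 = 3.69
  Discussion 78 × 0.14 = 10.92
  Portfolio 79 × 0.1 = 7.9
  Reflections 96 × 0.06 = 5.76
Sum = 69.36
Bonus assignment: 69.36 + 1 = 70.36
70.36 ≥ 70 → Satisfactory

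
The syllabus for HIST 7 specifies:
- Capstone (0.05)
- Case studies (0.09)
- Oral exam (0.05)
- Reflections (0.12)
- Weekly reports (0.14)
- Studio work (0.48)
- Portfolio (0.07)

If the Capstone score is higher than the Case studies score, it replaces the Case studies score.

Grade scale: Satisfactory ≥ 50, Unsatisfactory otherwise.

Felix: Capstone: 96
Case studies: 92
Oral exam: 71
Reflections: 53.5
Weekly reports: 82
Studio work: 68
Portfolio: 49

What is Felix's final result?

Satisfactory

Capstone (96) > Case studies (92), so Case studies counts as 96.
Weighted total:
  Capstone 96 × 0.05 = 4.8
  Case studies 96 × 0.09 = 8.64
  Oral exam 71 × 0.05 = 3.55
  Reflections 53.5 × 0.12 = 6.42
  Weekly reports 82 × 0.14 = 11.48
  Studio work 68 × 0.48 = 32.64
  Portfolio 49 × 0.07 = 3.43
Sum = 70.96
70.96 ≥ 50 → Satisfactory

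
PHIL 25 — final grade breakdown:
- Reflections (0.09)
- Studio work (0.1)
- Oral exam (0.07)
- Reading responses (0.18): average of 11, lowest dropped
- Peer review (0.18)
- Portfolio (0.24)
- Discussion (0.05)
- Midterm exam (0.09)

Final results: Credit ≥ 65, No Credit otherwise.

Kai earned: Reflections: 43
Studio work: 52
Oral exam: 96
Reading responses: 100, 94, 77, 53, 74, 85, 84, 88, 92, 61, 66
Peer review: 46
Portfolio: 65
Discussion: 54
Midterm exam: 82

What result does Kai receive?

Reading responses: drop 53 → average of remaining 10 = 821/10 = 82.1
Weighted total:
  Reflections 43 × 0.09 = 3.87
  Studio work 52 × 0.1 = 5.2
  Oral exam 96 × 0.07 = 6.72
  Reading responses 82.1 × 0.18 = 14.778
  Peer review 46 × 0.18 = 8.28
  Portfolio 65 × 0.24 = 15.6
  Discussion 54 × 0.05 = 2.7
  Midterm exam 82 × 0.09 = 7.38
Sum = 64.528
64.528 < 65 → No Credit

No Credit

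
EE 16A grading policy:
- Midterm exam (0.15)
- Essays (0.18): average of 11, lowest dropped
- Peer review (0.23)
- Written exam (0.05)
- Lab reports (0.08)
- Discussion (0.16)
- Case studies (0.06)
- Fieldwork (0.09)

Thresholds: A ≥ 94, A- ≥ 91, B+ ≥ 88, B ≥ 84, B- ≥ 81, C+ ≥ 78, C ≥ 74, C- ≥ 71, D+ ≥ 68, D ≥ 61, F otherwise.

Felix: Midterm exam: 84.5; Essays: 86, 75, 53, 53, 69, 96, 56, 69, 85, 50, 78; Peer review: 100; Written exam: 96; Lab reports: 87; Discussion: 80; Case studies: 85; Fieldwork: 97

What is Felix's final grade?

Essays: drop 50 → average of remaining 10 = 720/10 = 72
Weighted total:
  Midterm exam 84.5 × 0.15 = 12.675
  Essays 72 × 0.18 = 12.96
  Peer review 100 × 0.23 = 23
  Written exam 96 × 0.05 = 4.8
  Lab reports 87 × 0.08 = 6.96
  Discussion 80 × 0.16 = 12.8
  Case studies 85 × 0.06 = 5.1
  Fieldwork 97 × 0.09 = 8.73
Sum = 87.025
87.025 is ≥ 84 and < 88 → B

B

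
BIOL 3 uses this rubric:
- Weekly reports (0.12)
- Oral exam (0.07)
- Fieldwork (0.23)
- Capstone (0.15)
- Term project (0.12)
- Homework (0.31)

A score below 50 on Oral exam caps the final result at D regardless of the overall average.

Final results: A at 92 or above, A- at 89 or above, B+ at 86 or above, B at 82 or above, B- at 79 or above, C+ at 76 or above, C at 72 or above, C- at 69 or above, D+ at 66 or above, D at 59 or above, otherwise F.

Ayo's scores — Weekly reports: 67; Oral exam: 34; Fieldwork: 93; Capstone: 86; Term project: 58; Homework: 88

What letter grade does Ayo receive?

Oral exam score 34 < 50: minimum not met.
Weighted total:
  Weekly reports 67 × 0.12 = 8.04
  Oral exam 34 × 0.07 = 2.38
  Fieldwork 93 × 0.23 = 21.39
  Capstone 86 × 0.15 = 12.9
  Term project 58 × 0.12 = 6.96
  Homework 88 × 0.31 = 27.28
Sum = 78.95
78.95 would be C+; cap at D applies → D.

D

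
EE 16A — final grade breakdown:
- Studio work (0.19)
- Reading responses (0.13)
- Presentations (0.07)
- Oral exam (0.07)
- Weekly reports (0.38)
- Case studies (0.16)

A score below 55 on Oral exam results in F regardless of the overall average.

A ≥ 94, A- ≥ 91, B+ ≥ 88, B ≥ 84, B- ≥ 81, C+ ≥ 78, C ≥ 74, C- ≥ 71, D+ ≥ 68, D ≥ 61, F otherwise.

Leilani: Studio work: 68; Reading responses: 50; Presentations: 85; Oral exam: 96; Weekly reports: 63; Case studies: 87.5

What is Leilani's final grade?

D+

Oral exam score 96 ≥ 55: minimum met.
Weighted total:
  Studio work 68 × 0.19 = 12.92
  Reading responses 50 × 0.13 = 6.5
  Presentations 85 × 0.07 = 5.95
  Oral exam 96 × 0.07 = 6.72
  Weekly reports 63 × 0.38 = 23.94
  Case studies 87.5 × 0.16 = 14
Sum = 70.03
70.03 is ≥ 68 and < 71 → D+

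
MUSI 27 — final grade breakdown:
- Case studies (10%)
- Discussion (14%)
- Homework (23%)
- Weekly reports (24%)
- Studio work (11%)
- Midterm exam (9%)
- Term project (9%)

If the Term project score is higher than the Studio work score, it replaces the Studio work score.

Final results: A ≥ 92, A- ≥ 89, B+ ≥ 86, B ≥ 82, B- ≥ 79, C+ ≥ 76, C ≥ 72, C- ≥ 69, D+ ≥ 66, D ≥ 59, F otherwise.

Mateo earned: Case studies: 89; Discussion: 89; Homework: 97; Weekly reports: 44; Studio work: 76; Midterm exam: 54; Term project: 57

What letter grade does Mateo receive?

C

Term project (57) ≤ Studio work (76), so Studio work stays at 76.
Weighted total:
  Case studies 89 × 0.1 = 8.9
  Discussion 89 × 0.14 = 12.46
  Homework 97 × 0.23 = 22.31
  Weekly reports 44 × 0.24 = 10.56
  Studio work 76 × 0.11 = 8.36
  Midterm exam 54 × 0.09 = 4.86
  Term project 57 × 0.09 = 5.13
Sum = 72.58
72.58 is ≥ 72 and < 76 → C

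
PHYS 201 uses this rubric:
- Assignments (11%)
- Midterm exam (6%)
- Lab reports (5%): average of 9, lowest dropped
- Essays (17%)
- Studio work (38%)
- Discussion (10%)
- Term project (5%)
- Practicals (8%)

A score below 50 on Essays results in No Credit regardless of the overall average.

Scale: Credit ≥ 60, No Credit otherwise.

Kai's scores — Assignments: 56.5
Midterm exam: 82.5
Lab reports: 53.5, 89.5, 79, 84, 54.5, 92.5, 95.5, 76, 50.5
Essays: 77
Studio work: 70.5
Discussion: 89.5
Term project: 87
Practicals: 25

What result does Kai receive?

Credit

Lab reports: drop 50.5 → average of remaining 8 = 624.5/8 = 78.0625
Essays score 77 ≥ 50: minimum met.
Weighted total:
  Assignments 56.5 × 0.11 = 6.215
  Midterm exam 82.5 × 0.06 = 4.95
  Lab reports 78.0625 × 0.05 = 3.903125
  Essays 77 × 0.17 = 13.09
  Studio work 70.5 × 0.38 = 26.79
  Discussion 89.5 × 0.1 = 8.95
  Term project 87 × 0.05 = 4.35
  Practicals 25 × 0.08 = 2
Sum = 70.248125
70.248125 ≥ 60 → Credit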